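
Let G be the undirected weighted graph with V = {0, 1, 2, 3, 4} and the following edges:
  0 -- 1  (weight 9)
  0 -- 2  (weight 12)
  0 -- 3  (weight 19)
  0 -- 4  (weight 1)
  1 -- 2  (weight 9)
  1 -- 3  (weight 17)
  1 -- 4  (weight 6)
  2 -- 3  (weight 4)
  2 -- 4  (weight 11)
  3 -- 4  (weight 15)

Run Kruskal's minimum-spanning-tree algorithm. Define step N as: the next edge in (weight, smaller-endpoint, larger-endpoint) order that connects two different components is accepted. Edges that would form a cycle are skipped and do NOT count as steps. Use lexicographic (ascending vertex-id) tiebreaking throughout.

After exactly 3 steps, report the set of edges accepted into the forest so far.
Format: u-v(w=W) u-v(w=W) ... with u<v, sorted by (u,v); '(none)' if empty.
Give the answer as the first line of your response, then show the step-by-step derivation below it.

0-4(w=1) 1-4(w=6) 2-3(w=4)

step 1: add edge 0-4 (w=1); MST = {0-4(w=1)}
step 2: add edge 2-3 (w=4); MST = {0-4(w=1) 2-3(w=4)}
step 3: add edge 1-4 (w=6); MST = {0-4(w=1) 1-4(w=6) 2-3(w=4)}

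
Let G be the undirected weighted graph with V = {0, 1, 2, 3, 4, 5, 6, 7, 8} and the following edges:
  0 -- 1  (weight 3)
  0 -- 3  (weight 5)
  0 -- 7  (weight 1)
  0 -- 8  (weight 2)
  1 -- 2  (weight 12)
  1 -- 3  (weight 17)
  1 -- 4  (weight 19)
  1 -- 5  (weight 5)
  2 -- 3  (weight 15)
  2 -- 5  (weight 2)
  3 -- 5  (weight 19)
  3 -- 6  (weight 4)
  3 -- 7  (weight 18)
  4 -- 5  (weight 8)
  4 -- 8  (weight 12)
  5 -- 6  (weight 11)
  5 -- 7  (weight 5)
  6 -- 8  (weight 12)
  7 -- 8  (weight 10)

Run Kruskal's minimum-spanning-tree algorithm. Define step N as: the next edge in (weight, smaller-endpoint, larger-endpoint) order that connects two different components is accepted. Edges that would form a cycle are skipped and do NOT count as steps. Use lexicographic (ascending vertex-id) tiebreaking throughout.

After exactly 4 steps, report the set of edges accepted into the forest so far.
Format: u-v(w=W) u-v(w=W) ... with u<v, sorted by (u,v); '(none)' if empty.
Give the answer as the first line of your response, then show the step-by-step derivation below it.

0-1(w=3) 0-7(w=1) 0-8(w=2) 2-5(w=2)

step 1: add edge 0-7 (w=1); MST = {0-7(w=1)}
step 2: add edge 0-8 (w=2); MST = {0-7(w=1) 0-8(w=2)}
step 3: add edge 2-5 (w=2); MST = {0-7(w=1) 0-8(w=2) 2-5(w=2)}
step 4: add edge 0-1 (w=3); MST = {0-1(w=3) 0-7(w=1) 0-8(w=2) 2-5(w=2)}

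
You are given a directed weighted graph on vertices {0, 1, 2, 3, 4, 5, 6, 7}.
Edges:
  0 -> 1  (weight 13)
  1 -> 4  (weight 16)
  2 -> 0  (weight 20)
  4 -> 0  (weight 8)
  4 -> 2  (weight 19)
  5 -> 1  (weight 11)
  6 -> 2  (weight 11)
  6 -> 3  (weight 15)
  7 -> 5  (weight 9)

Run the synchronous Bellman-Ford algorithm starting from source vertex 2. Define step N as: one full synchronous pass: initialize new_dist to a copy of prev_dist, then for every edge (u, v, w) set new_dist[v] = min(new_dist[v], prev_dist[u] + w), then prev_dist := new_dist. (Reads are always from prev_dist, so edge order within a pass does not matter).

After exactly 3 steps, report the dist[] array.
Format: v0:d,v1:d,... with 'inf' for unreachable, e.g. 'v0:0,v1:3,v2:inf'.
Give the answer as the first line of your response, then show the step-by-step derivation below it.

v0:20,v1:33,v2:0,v3:inf,v4:49,v5:inf,v6:inf,v7:inf

step 1: dist = v0:20,v1:inf,v2:0,v3:inf,v4:inf,v5:inf,v6:inf,v7:inf
step 2: dist = v0:20,v1:33,v2:0,v3:inf,v4:inf,v5:inf,v6:inf,v7:inf
step 3: dist = v0:20,v1:33,v2:0,v3:inf,v4:49,v5:inf,v6:inf,v7:inf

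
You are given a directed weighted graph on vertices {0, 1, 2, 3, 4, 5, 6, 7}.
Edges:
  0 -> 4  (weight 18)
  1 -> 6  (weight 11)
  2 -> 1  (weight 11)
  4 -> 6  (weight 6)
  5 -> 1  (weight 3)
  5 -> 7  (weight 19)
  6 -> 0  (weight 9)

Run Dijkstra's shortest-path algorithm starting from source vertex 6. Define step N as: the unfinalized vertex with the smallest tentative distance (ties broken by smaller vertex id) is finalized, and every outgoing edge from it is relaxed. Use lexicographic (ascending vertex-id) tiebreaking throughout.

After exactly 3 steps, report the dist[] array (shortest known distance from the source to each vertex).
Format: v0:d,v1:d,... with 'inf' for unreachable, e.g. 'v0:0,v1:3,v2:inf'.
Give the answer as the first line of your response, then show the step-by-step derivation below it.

v0:9,v1:inf,v2:inf,v3:inf,v4:27,v5:inf,v6:0,v7:inf

step 1: dist = v0:9,v1:inf,v2:inf,v3:inf,v4:inf,v5:inf,v6:0,v7:inf
step 2: dist = v0:9,v1:inf,v2:inf,v3:inf,v4:27,v5:inf,v6:0,v7:inf
step 3: dist = v0:9,v1:inf,v2:inf,v3:inf,v4:27,v5:inf,v6:0,v7:inf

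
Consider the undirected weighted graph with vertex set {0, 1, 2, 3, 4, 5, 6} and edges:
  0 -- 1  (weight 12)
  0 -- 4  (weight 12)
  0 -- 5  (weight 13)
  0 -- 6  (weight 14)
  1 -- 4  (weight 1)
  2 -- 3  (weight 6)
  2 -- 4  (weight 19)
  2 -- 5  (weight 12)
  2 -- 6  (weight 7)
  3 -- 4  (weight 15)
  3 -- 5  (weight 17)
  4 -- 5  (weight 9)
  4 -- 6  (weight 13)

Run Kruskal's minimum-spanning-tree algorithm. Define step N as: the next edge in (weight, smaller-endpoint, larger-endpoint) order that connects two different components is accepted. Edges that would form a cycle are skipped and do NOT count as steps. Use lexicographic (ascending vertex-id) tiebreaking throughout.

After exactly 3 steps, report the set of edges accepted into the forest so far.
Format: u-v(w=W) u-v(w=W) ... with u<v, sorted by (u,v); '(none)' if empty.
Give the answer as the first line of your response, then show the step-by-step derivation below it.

1-4(w=1) 2-3(w=6) 2-6(w=7)

step 1: add edge 1-4 (w=1); MST = {1-4(w=1)}
step 2: add edge 2-3 (w=6); MST = {1-4(w=1) 2-3(w=6)}
step 3: add edge 2-6 (w=7); MST = {1-4(w=1) 2-3(w=6) 2-6(w=7)}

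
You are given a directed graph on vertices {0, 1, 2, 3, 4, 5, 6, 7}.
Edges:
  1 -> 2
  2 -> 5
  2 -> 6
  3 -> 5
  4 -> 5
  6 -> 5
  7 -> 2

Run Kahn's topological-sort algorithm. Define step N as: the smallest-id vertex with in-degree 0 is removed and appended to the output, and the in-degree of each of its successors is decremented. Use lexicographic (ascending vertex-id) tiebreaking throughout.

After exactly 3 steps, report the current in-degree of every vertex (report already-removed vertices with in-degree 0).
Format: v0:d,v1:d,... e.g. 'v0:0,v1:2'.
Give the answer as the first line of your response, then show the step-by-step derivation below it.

v0:0,v1:0,v2:1,v3:0,v4:0,v5:3,v6:1,v7:0

step 1: output 0; order=[0]; indeg=(0,0,2,0,0,4,1,0)
step 2: output 1; order=[0,1]; indeg=(0,0,1,0,0,4,1,0)
step 3: output 3; order=[0,1,3]; indeg=(0,0,1,0,0,3,1,0)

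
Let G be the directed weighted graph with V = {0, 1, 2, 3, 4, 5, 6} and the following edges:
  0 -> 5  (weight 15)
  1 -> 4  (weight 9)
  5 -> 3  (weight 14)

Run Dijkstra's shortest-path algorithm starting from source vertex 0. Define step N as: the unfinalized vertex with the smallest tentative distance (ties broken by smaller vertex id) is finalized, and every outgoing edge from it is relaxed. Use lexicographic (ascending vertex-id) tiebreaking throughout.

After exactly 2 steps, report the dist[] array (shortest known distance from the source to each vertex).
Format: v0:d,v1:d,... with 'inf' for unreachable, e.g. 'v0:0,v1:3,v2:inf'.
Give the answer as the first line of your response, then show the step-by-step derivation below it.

v0:0,v1:inf,v2:inf,v3:29,v4:inf,v5:15,v6:inf

step 1: dist = v0:0,v1:inf,v2:inf,v3:inf,v4:inf,v5:15,v6:inf
step 2: dist = v0:0,v1:inf,v2:inf,v3:29,v4:inf,v5:15,v6:inf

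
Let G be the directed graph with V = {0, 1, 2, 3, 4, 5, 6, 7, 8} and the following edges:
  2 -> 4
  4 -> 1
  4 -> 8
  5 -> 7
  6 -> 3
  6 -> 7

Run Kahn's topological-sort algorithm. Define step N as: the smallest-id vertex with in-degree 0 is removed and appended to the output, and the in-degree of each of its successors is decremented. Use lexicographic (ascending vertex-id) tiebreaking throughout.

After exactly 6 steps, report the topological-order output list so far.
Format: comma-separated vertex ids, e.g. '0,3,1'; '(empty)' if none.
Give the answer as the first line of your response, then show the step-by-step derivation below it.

0,2,4,1,5,6

step 1: output 0; order=[0]; indeg=(0,1,0,1,1,0,0,2,1)
step 2: output 2; order=[0,2]; indeg=(0,1,0,1,0,0,0,2,1)
step 3: output 4; order=[0,2,4]; indeg=(0,0,0,1,0,0,0,2,0)
step 4: output 1; order=[0,2,4,1]; indeg=(0,0,0,1,0,0,0,2,0)
step 5: output 5; order=[0,2,4,1,5]; indeg=(0,0,0,1,0,0,0,1,0)
step 6: output 6; order=[0,2,4,1,5,6]; indeg=(0,0,0,0,0,0,0,0,0)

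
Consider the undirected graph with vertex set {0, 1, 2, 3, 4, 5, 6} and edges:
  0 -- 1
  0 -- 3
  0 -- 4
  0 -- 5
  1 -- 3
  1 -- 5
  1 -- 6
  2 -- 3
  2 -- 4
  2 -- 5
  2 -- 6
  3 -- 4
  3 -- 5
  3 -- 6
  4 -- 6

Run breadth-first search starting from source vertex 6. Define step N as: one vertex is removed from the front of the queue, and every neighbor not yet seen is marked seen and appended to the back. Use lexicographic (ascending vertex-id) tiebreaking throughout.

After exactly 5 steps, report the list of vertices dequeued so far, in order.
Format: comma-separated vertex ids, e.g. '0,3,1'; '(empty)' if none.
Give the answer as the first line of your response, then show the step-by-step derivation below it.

6,1,2,3,4

step 1: dequeue 6; queue=[1,2,3,4]; order=6
step 2: dequeue 1; queue=[2,3,4,0,5]; order=6,1
step 3: dequeue 2; queue=[3,4,0,5]; order=6,1,2
step 4: dequeue 3; queue=[4,0,5]; order=6,1,2,3
step 5: dequeue 4; queue=[0,5]; order=6,1,2,3,4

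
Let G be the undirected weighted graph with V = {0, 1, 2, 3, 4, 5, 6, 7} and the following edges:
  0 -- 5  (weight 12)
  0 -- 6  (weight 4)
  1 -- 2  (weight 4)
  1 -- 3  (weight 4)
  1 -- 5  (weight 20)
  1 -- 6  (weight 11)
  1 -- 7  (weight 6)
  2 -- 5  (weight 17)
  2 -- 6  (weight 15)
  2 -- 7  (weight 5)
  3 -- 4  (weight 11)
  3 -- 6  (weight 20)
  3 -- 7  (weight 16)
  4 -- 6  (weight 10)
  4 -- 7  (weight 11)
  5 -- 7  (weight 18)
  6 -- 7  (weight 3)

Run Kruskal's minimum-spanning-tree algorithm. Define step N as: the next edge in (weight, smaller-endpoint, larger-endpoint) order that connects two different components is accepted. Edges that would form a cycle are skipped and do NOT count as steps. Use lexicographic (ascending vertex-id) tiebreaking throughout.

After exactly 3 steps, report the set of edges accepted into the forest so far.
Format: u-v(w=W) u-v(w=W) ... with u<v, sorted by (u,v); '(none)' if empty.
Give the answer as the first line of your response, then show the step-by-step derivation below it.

0-6(w=4) 1-2(w=4) 6-7(w=3)

step 1: add edge 6-7 (w=3); MST = {6-7(w=3)}
step 2: add edge 0-6 (w=4); MST = {0-6(w=4) 6-7(w=3)}
step 3: add edge 1-2 (w=4); MST = {0-6(w=4) 1-2(w=4) 6-7(w=3)}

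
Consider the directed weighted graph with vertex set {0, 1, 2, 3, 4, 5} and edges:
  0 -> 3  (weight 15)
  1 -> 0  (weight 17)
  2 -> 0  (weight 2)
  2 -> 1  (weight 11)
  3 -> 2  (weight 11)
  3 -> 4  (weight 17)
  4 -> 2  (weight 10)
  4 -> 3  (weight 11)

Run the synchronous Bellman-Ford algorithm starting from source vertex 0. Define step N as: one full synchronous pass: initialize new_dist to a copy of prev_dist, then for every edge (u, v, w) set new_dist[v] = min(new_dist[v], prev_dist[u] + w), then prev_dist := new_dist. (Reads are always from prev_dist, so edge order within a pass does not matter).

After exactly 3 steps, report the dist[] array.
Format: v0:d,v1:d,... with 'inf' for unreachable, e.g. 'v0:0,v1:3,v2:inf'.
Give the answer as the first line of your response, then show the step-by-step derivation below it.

v0:0,v1:37,v2:26,v3:15,v4:32,v5:inf

step 1: dist = v0:0,v1:inf,v2:inf,v3:15,v4:inf,v5:inf
step 2: dist = v0:0,v1:inf,v2:26,v3:15,v4:32,v5:inf
step 3: dist = v0:0,v1:37,v2:26,v3:15,v4:32,v5:inf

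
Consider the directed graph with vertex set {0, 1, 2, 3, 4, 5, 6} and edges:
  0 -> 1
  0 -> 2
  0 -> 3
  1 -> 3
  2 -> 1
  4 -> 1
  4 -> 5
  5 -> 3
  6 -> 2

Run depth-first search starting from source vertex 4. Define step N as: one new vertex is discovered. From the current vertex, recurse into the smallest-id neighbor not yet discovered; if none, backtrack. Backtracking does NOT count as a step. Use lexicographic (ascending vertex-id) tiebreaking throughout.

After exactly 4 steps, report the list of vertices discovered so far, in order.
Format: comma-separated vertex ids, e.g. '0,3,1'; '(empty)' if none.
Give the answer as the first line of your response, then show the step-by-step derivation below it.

4,1,3,5

step 1: discover 4; path=4; order=4
step 2: discover 1; path=4>1; order=4,1
step 3: discover 3; path=4>1>3; order=4,1,3
step 4: discover 5; path=4>5; order=4,1,3,5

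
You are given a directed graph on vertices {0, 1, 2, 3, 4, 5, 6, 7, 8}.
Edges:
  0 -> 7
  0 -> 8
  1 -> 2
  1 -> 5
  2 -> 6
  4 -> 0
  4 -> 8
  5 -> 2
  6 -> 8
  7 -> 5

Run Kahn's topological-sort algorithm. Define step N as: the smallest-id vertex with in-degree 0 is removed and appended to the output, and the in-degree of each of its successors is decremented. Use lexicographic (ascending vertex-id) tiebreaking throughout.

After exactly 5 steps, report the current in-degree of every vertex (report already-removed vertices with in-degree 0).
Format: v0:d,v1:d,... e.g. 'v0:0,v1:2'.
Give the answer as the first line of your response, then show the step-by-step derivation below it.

v0:0,v1:0,v2:1,v3:0,v4:0,v5:0,v6:1,v7:0,v8:1

step 1: output 1; order=[1]; indeg=(1,0,1,0,0,1,1,1,3)
step 2: output 3; order=[1,3]; indeg=(1,0,1,0,0,1,1,1,3)
step 3: output 4; order=[1,3,4]; indeg=(0,0,1,0,0,1,1,1,2)
step 4: output 0; order=[1,3,4,0]; indeg=(0,0,1,0,0,1,1,0,1)
step 5: output 7; order=[1,3,4,0,7]; indeg=(0,0,1,0,0,0,1,0,1)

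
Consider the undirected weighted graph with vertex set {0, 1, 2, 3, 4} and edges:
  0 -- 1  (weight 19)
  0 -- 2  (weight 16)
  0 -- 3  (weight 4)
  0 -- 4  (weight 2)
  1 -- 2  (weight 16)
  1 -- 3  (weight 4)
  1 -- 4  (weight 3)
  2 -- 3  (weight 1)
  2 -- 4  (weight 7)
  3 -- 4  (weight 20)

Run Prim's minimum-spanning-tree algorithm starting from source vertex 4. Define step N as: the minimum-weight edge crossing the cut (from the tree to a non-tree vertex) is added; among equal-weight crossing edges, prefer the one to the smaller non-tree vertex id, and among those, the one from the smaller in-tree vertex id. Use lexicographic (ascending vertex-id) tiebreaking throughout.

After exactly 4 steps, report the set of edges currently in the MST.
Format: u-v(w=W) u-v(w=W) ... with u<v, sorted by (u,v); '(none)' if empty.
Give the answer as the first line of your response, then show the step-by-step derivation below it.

0-3(w=4) 0-4(w=2) 1-4(w=3) 2-3(w=1)

step 1: add edge 0-4 (w=2); MST = {0-4(w=2)}
step 2: add edge 1-4 (w=3); MST = {0-4(w=2) 1-4(w=3)}
step 3: add edge 0-3 (w=4); MST = {0-3(w=4) 0-4(w=2) 1-4(w=3)}
step 4: add edge 2-3 (w=1); MST = {0-3(w=4) 0-4(w=2) 1-4(w=3) 2-3(w=1)}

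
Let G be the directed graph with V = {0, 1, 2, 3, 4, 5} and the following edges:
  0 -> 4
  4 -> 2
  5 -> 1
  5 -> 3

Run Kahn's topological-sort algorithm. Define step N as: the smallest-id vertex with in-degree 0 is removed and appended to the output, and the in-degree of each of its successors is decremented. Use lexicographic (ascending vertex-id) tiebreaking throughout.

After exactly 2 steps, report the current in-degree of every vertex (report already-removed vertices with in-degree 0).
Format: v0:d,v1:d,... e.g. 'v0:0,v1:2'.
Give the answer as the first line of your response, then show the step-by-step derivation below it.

v0:0,v1:1,v2:0,v3:1,v4:0,v5:0

step 1: output 0; order=[0]; indeg=(0,1,1,1,0,0)
step 2: output 4; order=[0,4]; indeg=(0,1,0,1,0,0)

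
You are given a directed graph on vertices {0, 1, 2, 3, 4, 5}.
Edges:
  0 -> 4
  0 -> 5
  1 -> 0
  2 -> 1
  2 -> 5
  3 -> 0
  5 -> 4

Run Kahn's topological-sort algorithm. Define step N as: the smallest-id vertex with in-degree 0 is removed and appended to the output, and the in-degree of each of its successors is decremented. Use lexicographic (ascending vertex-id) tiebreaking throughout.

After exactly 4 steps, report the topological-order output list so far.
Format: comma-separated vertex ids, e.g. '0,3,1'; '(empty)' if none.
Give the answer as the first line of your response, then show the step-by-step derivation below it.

2,1,3,0

step 1: output 2; order=[2]; indeg=(2,0,0,0,2,1)
step 2: output 1; order=[2,1]; indeg=(1,0,0,0,2,1)
step 3: output 3; order=[2,1,3]; indeg=(0,0,0,0,2,1)
step 4: output 0; order=[2,1,3,0]; indeg=(0,0,0,0,1,0)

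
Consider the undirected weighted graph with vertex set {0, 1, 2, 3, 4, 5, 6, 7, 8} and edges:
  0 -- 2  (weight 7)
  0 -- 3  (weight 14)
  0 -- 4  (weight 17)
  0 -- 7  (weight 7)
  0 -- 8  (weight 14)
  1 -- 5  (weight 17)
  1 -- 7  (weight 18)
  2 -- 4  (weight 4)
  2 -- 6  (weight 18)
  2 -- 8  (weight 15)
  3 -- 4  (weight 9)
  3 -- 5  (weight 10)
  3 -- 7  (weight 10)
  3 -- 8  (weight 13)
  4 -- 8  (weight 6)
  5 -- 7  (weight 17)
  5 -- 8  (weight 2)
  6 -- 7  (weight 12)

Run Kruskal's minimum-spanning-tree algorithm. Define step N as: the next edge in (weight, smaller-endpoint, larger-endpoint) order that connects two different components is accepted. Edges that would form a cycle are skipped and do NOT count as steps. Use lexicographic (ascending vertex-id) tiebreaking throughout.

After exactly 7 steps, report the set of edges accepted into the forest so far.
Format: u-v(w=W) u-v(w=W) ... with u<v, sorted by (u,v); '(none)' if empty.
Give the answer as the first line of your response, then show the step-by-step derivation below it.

0-2(w=7) 0-7(w=7) 2-4(w=4) 3-4(w=9) 4-8(w=6) 5-8(w=2) 6-7(w=12)

step 1: add edge 5-8 (w=2); MST = {5-8(w=2)}
step 2: add edge 2-4 (w=4); MST = {2-4(w=4) 5-8(w=2)}
step 3: add edge 4-8 (w=6); MST = {2-4(w=4) 4-8(w=6) 5-8(w=2)}
step 4: add edge 0-2 (w=7); MST = {0-2(w=7) 2-4(w=4) 4-8(w=6) 5-8(w=2)}
step 5: add edge 0-7 (w=7); MST = {0-2(w=7) 0-7(w=7) 2-4(w=4) 4-8(w=6) 5-8(w=2)}
step 6: add edge 3-4 (w=9); MST = {0-2(w=7) 0-7(w=7) 2-4(w=4) 3-4(w=9) 4-8(w=6) 5-8(w=2)}
step 7: add edge 6-7 (w=12); MST = {0-2(w=7) 0-7(w=7) 2-4(w=4) 3-4(w=9) 4-8(w=6) 5-8(w=2) 6-7(w=12)}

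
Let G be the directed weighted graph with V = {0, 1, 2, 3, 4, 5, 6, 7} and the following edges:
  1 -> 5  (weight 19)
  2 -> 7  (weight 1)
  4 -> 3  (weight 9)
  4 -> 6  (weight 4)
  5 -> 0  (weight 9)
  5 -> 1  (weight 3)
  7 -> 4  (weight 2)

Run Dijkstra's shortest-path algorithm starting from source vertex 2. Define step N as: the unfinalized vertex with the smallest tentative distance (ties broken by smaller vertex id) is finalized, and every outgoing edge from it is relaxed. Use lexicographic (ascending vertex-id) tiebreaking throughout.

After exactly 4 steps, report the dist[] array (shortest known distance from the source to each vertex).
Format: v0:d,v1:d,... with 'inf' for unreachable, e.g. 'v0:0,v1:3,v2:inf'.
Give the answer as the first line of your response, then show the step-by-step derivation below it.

v0:inf,v1:inf,v2:0,v3:12,v4:3,v5:inf,v6:7,v7:1

step 1: dist = v0:inf,v1:inf,v2:0,v3:inf,v4:inf,v5:inf,v6:inf,v7:1
step 2: dist = v0:inf,v1:inf,v2:0,v3:inf,v4:3,v5:inf,v6:inf,v7:1
step 3: dist = v0:inf,v1:inf,v2:0,v3:12,v4:3,v5:inf,v6:7,v7:1
step 4: dist = v0:inf,v1:inf,v2:0,v3:12,v4:3,v5:inf,v6:7,v7:1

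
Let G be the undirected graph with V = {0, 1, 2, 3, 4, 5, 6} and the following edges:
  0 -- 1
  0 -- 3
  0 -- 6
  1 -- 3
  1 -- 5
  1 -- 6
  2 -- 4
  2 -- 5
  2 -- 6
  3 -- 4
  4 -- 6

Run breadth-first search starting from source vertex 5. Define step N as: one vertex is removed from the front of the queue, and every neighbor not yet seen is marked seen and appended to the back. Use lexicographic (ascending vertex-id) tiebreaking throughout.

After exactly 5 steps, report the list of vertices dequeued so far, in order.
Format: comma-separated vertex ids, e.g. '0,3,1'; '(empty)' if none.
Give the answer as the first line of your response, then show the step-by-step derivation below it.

5,1,2,0,3

step 1: dequeue 5; queue=[1,2]; order=5
step 2: dequeue 1; queue=[2,0,3,6]; order=5,1
step 3: dequeue 2; queue=[0,3,6,4]; order=5,1,2
step 4: dequeue 0; queue=[3,6,4]; order=5,1,2,0
step 5: dequeue 3; queue=[6,4]; order=5,1,2,0,3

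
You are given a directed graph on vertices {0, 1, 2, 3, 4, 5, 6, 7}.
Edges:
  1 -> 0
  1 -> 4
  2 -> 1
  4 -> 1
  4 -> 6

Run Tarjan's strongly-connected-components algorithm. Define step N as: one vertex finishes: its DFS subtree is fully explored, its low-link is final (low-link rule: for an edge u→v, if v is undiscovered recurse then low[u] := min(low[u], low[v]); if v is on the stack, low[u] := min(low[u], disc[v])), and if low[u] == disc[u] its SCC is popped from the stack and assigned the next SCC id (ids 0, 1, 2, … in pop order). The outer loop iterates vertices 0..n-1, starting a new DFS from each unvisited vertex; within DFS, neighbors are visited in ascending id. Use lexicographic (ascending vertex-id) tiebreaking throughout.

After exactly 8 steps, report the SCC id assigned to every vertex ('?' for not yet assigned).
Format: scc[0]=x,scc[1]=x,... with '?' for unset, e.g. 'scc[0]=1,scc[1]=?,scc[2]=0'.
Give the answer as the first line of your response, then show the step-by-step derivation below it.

scc[0]=0,scc[1]=2,scc[2]=3,scc[3]=4,scc[4]=2,scc[5]=5,scc[6]=1,scc[7]=6

step 1: low=(low[0]=0,low[1]=?,low[2]=?,low[3]=?,low[4]=?,low[5]=?,low[6]=?,low[7]=?); scc=(scc[0]=0,scc[1]=?,scc[2]=?,scc[3]=?,scc[4]=?,scc[5]=?,scc[6]=?,scc[7]=?)
step 2: low=(low[0]=0,low[1]=1,low[2]=?,low[3]=?,low[4]=1,low[5]=?,low[6]=3,low[7]=?); scc=(scc[0]=0,scc[1]=?,scc[2]=?,scc[3]=?,scc[4]=?,scc[5]=?,scc[6]=1,scc[7]=?)
step 3: low=(low[0]=0,low[1]=1,low[2]=?,low[3]=?,low[4]=1,low[5]=?,low[6]=3,low[7]=?); scc=(scc[0]=0,scc[1]=?,scc[2]=?,scc[3]=?,scc[4]=?,scc[5]=?,scc[6]=1,scc[7]=?)
step 4: low=(low[0]=0,low[1]=1,low[2]=?,low[3]=?,low[4]=1,low[5]=?,low[6]=3,low[7]=?); scc=(scc[0]=0,scc[1]=2,scc[2]=?,scc[3]=?,scc[4]=2,scc[5]=?,scc[6]=1,scc[7]=?)
step 5: low=(low[0]=0,low[1]=1,low[2]=4,low[3]=?,low[4]=1,low[5]=?,low[6]=3,low[7]=?); scc=(scc[0]=0,scc[1]=2,scc[2]=3,scc[3]=?,scc[4]=2,scc[5]=?,scc[6]=1,scc[7]=?)
step 6: low=(low[0]=0,low[1]=1,low[2]=4,low[3]=5,low[4]=1,low[5]=?,low[6]=3,low[7]=?); scc=(scc[0]=0,scc[1]=2,scc[2]=3,scc[3]=4,scc[4]=2,scc[5]=?,scc[6]=1,scc[7]=?)
step 7: low=(low[0]=0,low[1]=1,low[2]=4,low[3]=5,low[4]=1,low[5]=6,low[6]=3,low[7]=?); scc=(scc[0]=0,scc[1]=2,scc[2]=3,scc[3]=4,scc[4]=2,scc[5]=5,scc[6]=1,scc[7]=?)
step 8: low=(low[0]=0,low[1]=1,low[2]=4,low[3]=5,low[4]=1,low[5]=6,low[6]=3,low[7]=7); scc=(scc[0]=0,scc[1]=2,scc[2]=3,scc[3]=4,scc[4]=2,scc[5]=5,scc[6]=1,scc[7]=6)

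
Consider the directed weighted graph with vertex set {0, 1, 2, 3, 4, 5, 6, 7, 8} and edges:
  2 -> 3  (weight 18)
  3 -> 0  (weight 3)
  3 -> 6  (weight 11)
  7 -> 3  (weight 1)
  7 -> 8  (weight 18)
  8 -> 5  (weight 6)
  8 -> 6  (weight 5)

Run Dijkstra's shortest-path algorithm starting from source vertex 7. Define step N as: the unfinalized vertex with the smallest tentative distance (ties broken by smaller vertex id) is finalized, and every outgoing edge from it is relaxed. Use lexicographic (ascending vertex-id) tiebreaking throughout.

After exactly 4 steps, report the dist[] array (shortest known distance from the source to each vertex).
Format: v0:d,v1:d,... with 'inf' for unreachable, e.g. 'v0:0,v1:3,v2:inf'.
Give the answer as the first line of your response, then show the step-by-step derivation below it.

v0:4,v1:inf,v2:inf,v3:1,v4:inf,v5:inf,v6:12,v7:0,v8:18

step 1: dist = v0:inf,v1:inf,v2:inf,v3:1,v4:inf,v5:inf,v6:inf,v7:0,v8:18
step 2: dist = v0:4,v1:inf,v2:inf,v3:1,v4:inf,v5:inf,v6:12,v7:0,v8:18
step 3: dist = v0:4,v1:inf,v2:inf,v3:1,v4:inf,v5:inf,v6:12,v7:0,v8:18
step 4: dist = v0:4,v1:inf,v2:inf,v3:1,v4:inf,v5:inf,v6:12,v7:0,v8:18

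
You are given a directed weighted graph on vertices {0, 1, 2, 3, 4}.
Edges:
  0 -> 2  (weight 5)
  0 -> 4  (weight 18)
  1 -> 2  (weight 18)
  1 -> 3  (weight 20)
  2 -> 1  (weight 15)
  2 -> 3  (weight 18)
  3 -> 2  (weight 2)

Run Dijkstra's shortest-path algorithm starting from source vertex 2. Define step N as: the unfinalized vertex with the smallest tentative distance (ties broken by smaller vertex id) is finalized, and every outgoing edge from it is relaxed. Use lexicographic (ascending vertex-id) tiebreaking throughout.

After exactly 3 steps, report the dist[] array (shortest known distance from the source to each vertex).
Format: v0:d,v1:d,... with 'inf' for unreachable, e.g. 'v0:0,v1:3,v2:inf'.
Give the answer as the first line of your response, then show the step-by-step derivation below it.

v0:inf,v1:15,v2:0,v3:18,v4:inf

step 1: dist = v0:inf,v1:15,v2:0,v3:18,v4:inf
step 2: dist = v0:inf,v1:15,v2:0,v3:18,v4:inf
step 3: dist = v0:inf,v1:15,v2:0,v3:18,v4:inf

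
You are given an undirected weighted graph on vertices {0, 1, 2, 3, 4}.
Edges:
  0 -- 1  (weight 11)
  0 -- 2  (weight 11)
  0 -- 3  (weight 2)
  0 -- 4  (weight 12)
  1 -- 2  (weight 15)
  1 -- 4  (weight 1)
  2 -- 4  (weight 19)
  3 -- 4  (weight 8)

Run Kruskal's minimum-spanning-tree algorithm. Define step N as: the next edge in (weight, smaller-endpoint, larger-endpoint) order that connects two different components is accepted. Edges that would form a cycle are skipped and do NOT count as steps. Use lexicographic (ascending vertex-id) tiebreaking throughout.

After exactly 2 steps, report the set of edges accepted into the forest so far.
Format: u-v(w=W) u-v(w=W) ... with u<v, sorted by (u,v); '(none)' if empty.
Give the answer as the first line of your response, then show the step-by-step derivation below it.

0-3(w=2) 1-4(w=1)

step 1: add edge 1-4 (w=1); MST = {1-4(w=1)}
step 2: add edge 0-3 (w=2); MST = {0-3(w=2) 1-4(w=1)}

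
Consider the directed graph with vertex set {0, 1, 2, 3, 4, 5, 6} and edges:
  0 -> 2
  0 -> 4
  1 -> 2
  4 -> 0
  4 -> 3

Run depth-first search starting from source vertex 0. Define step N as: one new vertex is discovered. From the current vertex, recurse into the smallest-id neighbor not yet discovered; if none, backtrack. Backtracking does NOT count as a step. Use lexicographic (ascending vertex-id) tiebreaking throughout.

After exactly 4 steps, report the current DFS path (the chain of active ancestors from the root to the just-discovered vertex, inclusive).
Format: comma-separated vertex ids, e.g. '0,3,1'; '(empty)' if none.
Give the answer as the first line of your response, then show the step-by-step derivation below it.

0,4,3

step 1: discover 0; path=0; order=0
step 2: discover 2; path=0>2; order=0,2
step 3: discover 4; path=0>4; order=0,2,4
step 4: discover 3; path=0>4>3; order=0,2,4,3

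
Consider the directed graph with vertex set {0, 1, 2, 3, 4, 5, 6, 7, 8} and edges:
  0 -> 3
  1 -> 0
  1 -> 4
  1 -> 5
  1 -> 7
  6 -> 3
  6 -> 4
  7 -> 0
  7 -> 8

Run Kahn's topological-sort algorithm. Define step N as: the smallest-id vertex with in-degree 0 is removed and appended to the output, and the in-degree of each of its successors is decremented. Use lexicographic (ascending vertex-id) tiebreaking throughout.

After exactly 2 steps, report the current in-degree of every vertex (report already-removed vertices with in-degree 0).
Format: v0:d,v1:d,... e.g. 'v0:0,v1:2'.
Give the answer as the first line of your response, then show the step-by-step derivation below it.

v0:1,v1:0,v2:0,v3:2,v4:1,v5:0,v6:0,v7:0,v8:1

step 1: output 1; order=[1]; indeg=(1,0,0,2,1,0,0,0,1)
step 2: output 2; order=[1,2]; indeg=(1,0,0,2,1,0,0,0,1)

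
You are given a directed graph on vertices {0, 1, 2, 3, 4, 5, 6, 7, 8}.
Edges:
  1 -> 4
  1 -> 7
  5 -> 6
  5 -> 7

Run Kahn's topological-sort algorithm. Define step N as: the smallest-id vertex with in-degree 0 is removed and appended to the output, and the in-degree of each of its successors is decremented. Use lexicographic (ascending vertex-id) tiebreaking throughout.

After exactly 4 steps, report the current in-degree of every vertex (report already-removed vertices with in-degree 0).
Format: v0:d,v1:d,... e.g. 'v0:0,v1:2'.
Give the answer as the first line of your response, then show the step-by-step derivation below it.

v0:0,v1:0,v2:0,v3:0,v4:0,v5:0,v6:1,v7:1,v8:0

step 1: output 0; order=[0]; indeg=(0,0,0,0,1,0,1,2,0)
step 2: output 1; order=[0,1]; indeg=(0,0,0,0,0,0,1,1,0)
step 3: output 2; order=[0,1,2]; indeg=(0,0,0,0,0,0,1,1,0)
step 4: output 3; order=[0,1,2,3]; indeg=(0,0,0,0,0,0,1,1,0)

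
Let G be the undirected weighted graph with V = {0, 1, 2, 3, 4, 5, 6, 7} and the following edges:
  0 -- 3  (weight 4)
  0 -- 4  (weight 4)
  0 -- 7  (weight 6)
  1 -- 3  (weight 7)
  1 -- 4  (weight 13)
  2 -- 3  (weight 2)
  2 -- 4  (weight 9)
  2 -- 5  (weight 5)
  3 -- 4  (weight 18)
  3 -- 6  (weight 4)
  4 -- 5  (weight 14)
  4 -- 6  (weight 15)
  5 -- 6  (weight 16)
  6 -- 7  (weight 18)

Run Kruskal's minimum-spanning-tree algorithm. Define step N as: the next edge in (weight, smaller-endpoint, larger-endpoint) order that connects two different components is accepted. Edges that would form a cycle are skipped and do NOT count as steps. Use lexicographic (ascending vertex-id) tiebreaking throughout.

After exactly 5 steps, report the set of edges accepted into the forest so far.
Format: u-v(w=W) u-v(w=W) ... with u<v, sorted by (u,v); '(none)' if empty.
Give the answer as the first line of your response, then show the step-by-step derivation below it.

0-3(w=4) 0-4(w=4) 2-3(w=2) 2-5(w=5) 3-6(w=4)

step 1: add edge 2-3 (w=2); MST = {2-3(w=2)}
step 2: add edge 0-3 (w=4); MST = {0-3(w=4) 2-3(w=2)}
step 3: add edge 0-4 (w=4); MST = {0-3(w=4) 0-4(w=4) 2-3(w=2)}
step 4: add edge 3-6 (w=4); MST = {0-3(w=4) 0-4(w=4) 2-3(w=2) 3-6(w=4)}
step 5: add edge 2-5 (w=5); MST = {0-3(w=4) 0-4(w=4) 2-3(w=2) 2-5(w=5) 3-6(w=4)}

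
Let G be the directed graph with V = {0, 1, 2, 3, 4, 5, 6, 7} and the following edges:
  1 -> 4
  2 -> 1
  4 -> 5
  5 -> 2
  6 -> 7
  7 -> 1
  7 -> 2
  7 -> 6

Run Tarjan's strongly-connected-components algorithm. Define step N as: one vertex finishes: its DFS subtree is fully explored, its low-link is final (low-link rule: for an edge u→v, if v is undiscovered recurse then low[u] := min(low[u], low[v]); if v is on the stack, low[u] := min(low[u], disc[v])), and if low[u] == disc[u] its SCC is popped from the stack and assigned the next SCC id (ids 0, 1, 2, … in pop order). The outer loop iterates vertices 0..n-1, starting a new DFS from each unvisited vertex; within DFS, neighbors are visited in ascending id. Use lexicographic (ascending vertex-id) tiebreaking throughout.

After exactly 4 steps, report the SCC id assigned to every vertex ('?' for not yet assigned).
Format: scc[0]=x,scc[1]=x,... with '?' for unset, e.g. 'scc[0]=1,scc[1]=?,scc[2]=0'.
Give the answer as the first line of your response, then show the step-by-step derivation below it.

scc[0]=0,scc[1]=?,scc[2]=?,scc[3]=?,scc[4]=?,scc[5]=?,scc[6]=?,scc[7]=?

step 1: low=(low[0]=0,low[1]=?,low[2]=?,low[3]=?,low[4]=?,low[5]=?,low[6]=?,low[7]=?); scc=(scc[0]=0,scc[1]=?,scc[2]=?,scc[3]=?,scc[4]=?,scc[5]=?,scc[6]=?,scc[7]=?)
step 2: low=(low[0]=0,low[1]=1,low[2]=1,low[3]=?,low[4]=2,low[5]=3,low[6]=?,low[7]=?); scc=(scc[0]=0,scc[1]=?,scc[2]=?,scc[3]=?,scc[4]=?,scc[5]=?,scc[6]=?,scc[7]=?)
step 3: low=(low[0]=0,low[1]=1,low[2]=1,low[3]=?,low[4]=2,low[5]=1,low[6]=?,low[7]=?); scc=(scc[0]=0,scc[1]=?,scc[2]=?,scc[3]=?,scc[4]=?,scc[5]=?,scc[6]=?,scc[7]=?)
step 4: low=(low[0]=0,low[1]=1,low[2]=1,low[3]=?,low[4]=1,low[5]=1,low[6]=?,low[7]=?); scc=(scc[0]=0,scc[1]=?,scc[2]=?,scc[3]=?,scc[4]=?,scc[5]=?,scc[6]=?,scc[7]=?)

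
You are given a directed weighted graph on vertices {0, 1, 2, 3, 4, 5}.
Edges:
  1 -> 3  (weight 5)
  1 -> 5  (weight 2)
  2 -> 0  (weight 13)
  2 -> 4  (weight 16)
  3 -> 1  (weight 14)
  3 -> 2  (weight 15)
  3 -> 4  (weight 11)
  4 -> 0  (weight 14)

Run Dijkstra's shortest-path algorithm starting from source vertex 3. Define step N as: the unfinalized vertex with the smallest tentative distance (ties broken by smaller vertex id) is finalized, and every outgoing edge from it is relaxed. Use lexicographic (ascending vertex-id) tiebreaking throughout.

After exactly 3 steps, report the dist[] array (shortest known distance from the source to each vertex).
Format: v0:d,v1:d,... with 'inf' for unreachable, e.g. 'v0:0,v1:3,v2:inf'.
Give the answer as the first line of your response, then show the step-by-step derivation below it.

v0:25,v1:14,v2:15,v3:0,v4:11,v5:16

step 1: dist = v0:inf,v1:14,v2:15,v3:0,v4:11,v5:inf
step 2: dist = v0:25,v1:14,v2:15,v3:0,v4:11,v5:inf
step 3: dist = v0:25,v1:14,v2:15,v3:0,v4:11,v5:16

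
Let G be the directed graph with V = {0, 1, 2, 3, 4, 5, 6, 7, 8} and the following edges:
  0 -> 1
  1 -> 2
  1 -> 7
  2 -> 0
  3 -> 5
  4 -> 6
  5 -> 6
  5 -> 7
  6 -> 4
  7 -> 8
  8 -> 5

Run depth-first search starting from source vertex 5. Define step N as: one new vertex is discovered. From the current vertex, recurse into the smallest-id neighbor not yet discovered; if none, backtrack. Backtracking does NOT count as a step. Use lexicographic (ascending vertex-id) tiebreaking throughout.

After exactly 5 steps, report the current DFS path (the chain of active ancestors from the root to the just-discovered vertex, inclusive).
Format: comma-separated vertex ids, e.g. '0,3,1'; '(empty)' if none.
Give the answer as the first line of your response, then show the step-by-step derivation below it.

5,7,8

step 1: discover 5; path=5; order=5
step 2: discover 6; path=5>6; order=5,6
step 3: discover 4; path=5>6>4; order=5,6,4
step 4: discover 7; path=5>7; order=5,6,4,7
step 5: discover 8; path=5>7>8; order=5,6,4,7,8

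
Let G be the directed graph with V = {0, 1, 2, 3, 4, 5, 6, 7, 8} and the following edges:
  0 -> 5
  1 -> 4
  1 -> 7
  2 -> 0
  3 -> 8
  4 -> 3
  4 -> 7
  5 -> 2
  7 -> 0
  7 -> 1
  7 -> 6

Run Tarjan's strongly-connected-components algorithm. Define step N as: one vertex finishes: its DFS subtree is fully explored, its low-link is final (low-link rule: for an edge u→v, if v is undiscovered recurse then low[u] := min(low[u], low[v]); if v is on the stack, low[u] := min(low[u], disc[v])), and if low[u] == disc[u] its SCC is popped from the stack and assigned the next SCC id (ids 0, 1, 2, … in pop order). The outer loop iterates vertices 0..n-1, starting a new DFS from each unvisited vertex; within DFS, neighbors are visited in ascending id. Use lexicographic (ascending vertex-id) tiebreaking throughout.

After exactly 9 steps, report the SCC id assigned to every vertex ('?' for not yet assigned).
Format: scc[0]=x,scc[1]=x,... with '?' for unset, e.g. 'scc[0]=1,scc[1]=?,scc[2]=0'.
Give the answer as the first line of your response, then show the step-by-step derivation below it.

scc[0]=0,scc[1]=4,scc[2]=0,scc[3]=2,scc[4]=4,scc[5]=0,scc[6]=3,scc[7]=4,scc[8]=1

step 1: low=(low[0]=0,low[1]=?,low[2]=0,low[3]=?,low[4]=?,low[5]=1,low[6]=?,low[7]=?,low[8]=?); scc=(scc[0]=?,scc[1]=?,scc[2]=?,scc[3]=?,scc[4]=?,scc[5]=?,scc[6]=?,scc[7]=?,scc[8]=?)
step 2: low=(low[0]=0,low[1]=?,low[2]=0,low[3]=?,low[4]=?,low[5]=0,low[6]=?,low[7]=?,low[8]=?); scc=(scc[0]=?,scc[1]=?,scc[2]=?,scc[3]=?,scc[4]=?,scc[5]=?,scc[6]=?,scc[7]=?,scc[8]=?)
step 3: low=(low[0]=0,low[1]=?,low[2]=0,low[3]=?,low[4]=?,low[5]=0,low[6]=?,low[7]=?,low[8]=?); scc=(scc[0]=0,scc[1]=?,scc[2]=0,scc[3]=?,scc[4]=?,scc[5]=0,scc[6]=?,scc[7]=?,scc[8]=?)
step 4: low=(low[0]=0,low[1]=3,low[2]=0,low[3]=5,low[4]=4,low[5]=0,low[6]=?,low[7]=?,low[8]=6); scc=(scc[0]=0,scc[1]=?,scc[2]=0,scc[3]=?,scc[4]=?,scc[5]=0,scc[6]=?,scc[7]=?,scc[8]=1)
step 5: low=(low[0]=0,low[1]=3,low[2]=0,low[3]=5,low[4]=4,low[5]=0,low[6]=?,low[7]=?,low[8]=6); scc=(scc[0]=0,scc[1]=?,scc[2]=0,scc[3]=2,scc[4]=?,scc[5]=0,scc[6]=?,scc[7]=?,scc[8]=1)
step 6: low=(low[0]=0,low[1]=3,low[2]=0,low[3]=5,low[4]=4,low[5]=0,low[6]=8,low[7]=3,low[8]=6); scc=(scc[0]=0,scc[1]=?,scc[2]=0,scc[3]=2,scc[4]=?,scc[5]=0,scc[6]=3,scc[7]=?,scc[8]=1)
step 7: low=(low[0]=0,low[1]=3,low[2]=0,low[3]=5,low[4]=4,low[5]=0,low[6]=8,low[7]=3,low[8]=6); scc=(scc[0]=0,scc[1]=?,scc[2]=0,scc[3]=2,scc[4]=?,scc[5]=0,scc[6]=3,scc[7]=?,scc[8]=1)
step 8: low=(low[0]=0,low[1]=3,low[2]=0,low[3]=5,low[4]=3,low[5]=0,low[6]=8,low[7]=3,low[8]=6); scc=(scc[0]=0,scc[1]=?,scc[2]=0,scc[3]=2,scc[4]=?,scc[5]=0,scc[6]=3,scc[7]=?,scc[8]=1)
step 9: low=(low[0]=0,low[1]=3,low[2]=0,low[3]=5,low[4]=3,low[5]=0,low[6]=8,low[7]=3,low[8]=6); scc=(scc[0]=0,scc[1]=4,scc[2]=0,scc[3]=2,scc[4]=4,scc[5]=0,scc[6]=3,scc[7]=4,scc[8]=1)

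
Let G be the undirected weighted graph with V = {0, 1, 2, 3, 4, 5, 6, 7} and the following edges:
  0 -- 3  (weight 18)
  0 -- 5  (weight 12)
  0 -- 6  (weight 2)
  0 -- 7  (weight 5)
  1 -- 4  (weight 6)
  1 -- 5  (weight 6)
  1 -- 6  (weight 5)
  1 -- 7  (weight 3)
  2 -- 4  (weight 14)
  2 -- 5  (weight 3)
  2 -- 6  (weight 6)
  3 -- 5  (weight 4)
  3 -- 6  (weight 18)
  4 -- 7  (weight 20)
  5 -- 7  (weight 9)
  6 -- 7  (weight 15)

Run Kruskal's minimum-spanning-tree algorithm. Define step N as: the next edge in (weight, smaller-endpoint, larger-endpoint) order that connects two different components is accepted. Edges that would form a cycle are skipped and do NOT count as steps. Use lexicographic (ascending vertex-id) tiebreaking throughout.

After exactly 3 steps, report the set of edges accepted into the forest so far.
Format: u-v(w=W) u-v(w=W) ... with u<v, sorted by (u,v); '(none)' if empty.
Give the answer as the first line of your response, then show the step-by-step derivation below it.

0-6(w=2) 1-7(w=3) 2-5(w=3)

step 1: add edge 0-6 (w=2); MST = {0-6(w=2)}
step 2: add edge 1-7 (w=3); MST = {0-6(w=2) 1-7(w=3)}
step 3: add edge 2-5 (w=3); MST = {0-6(w=2) 1-7(w=3) 2-5(w=3)}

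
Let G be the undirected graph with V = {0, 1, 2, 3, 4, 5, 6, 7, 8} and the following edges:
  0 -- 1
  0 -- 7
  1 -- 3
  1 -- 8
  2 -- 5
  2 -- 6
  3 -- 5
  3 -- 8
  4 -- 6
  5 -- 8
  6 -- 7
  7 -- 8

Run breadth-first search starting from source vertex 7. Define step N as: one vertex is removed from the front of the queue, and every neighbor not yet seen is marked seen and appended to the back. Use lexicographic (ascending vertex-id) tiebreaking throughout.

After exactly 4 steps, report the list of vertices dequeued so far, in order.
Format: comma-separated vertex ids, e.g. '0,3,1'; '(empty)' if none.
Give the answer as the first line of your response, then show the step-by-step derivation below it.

7,0,6,8

step 1: dequeue 7; queue=[0,6,8]; order=7
step 2: dequeue 0; queue=[6,8,1]; order=7,0
step 3: dequeue 6; queue=[8,1,2,4]; order=7,0,6
step 4: dequeue 8; queue=[1,2,4,3,5]; order=7,0,6,8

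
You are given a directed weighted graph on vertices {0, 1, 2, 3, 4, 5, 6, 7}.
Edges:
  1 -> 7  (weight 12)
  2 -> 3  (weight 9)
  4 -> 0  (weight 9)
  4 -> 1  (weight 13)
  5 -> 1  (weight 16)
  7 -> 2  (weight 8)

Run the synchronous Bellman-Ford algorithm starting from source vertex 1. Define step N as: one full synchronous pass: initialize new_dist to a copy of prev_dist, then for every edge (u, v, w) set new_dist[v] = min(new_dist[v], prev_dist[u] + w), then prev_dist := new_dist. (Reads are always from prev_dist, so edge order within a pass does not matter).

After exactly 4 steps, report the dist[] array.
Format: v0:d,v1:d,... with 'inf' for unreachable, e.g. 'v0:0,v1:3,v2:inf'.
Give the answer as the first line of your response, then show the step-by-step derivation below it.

v0:inf,v1:0,v2:20,v3:29,v4:inf,v5:inf,v6:inf,v7:12

step 1: dist = v0:inf,v1:0,v2:inf,v3:inf,v4:inf,v5:inf,v6:inf,v7:12
step 2: dist = v0:inf,v1:0,v2:20,v3:inf,v4:inf,v5:inf,v6:inf,v7:12
step 3: dist = v0:inf,v1:0,v2:20,v3:29,v4:inf,v5:inf,v6:inf,v7:12
step 4: dist = v0:inf,v1:0,v2:20,v3:29,v4:inf,v5:inf,v6:inf,v7:12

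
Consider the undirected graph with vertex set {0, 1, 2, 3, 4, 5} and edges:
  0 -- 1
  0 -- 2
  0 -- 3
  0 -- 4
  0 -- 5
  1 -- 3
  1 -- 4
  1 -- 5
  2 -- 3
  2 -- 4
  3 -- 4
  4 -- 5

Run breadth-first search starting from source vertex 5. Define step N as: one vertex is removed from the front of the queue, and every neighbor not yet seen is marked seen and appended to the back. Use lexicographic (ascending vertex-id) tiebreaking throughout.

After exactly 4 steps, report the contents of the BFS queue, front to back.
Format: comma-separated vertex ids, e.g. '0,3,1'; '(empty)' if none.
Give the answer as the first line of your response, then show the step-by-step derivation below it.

2,3

step 1: dequeue 5; queue=[0,1,4]; order=5
step 2: dequeue 0; queue=[1,4,2,3]; order=5,0
step 3: dequeue 1; queue=[4,2,3]; order=5,0,1
step 4: dequeue 4; queue=[2,3]; order=5,0,1,4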